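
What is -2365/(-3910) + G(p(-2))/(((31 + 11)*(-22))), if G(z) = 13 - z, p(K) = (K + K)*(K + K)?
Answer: 73233/120428 ≈ 0.60811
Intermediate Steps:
p(K) = 4*K² (p(K) = (2*K)*(2*K) = 4*K²)
-2365/(-3910) + G(p(-2))/(((31 + 11)*(-22))) = -2365/(-3910) + (13 - 4*(-2)²)/(((31 + 11)*(-22))) = -2365*(-1/3910) + (13 - 4*4)/((42*(-22))) = 473/782 + (13 - 1*16)/(-924) = 473/782 + (13 - 16)*(-1/924) = 473/782 - 3*(-1/924) = 473/782 + 1/308 = 73233/120428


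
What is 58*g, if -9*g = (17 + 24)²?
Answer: -97498/9 ≈ -10833.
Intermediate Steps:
g = -1681/9 (g = -(17 + 24)²/9 = -⅑*41² = -⅑*1681 = -1681/9 ≈ -186.78)
58*g = 58*(-1681/9) = -97498/9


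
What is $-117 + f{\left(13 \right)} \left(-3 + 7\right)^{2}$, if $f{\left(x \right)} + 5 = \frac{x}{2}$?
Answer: $-93$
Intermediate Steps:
$f{\left(x \right)} = -5 + \frac{x}{2}$
$-117 + f{\left(13 \right)} \left(-3 + 7\right)^{2} = -117 + \left(-5 + \frac{1}{2} \cdot 13\right) \left(-3 + 7\right)^{2} = -117 + \left(-5 + \frac{13}{2}\right) 4^{2} = -117 + \frac{3}{2} \cdot 16 = -117 + 24 = -93$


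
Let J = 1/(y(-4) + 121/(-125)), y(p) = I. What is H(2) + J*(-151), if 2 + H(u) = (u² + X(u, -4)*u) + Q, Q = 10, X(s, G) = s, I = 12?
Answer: 3189/1379 ≈ 2.3125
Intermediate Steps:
y(p) = 12
H(u) = 8 + 2*u² (H(u) = -2 + ((u² + u*u) + 10) = -2 + ((u² + u²) + 10) = -2 + (2*u² + 10) = -2 + (10 + 2*u²) = 8 + 2*u²)
J = 125/1379 (J = 1/(12 + 121/(-125)) = 1/(12 + 121*(-1/125)) = 1/(12 - 121/125) = 1/(1379/125) = 125/1379 ≈ 0.090645)
H(2) + J*(-151) = (8 + 2*2²) + (125/1379)*(-151) = (8 + 2*4) - 18875/1379 = (8 + 8) - 18875/1379 = 16 - 18875/1379 = 3189/1379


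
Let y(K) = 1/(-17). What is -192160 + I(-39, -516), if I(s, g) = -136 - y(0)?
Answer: -3269031/17 ≈ -1.9230e+5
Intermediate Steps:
y(K) = -1/17
I(s, g) = -2311/17 (I(s, g) = -136 - 1*(-1/17) = -136 + 1/17 = -2311/17)
-192160 + I(-39, -516) = -192160 - 2311/17 = -3269031/17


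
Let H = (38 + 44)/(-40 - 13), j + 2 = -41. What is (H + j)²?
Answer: 5574321/2809 ≈ 1984.5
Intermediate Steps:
j = -43 (j = -2 - 41 = -43)
H = -82/53 (H = 82/(-53) = 82*(-1/53) = -82/53 ≈ -1.5472)
(H + j)² = (-82/53 - 43)² = (-2361/53)² = 5574321/2809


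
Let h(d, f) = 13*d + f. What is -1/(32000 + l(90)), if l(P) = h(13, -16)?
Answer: -1/32153 ≈ -3.1101e-5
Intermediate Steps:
h(d, f) = f + 13*d
l(P) = 153 (l(P) = -16 + 13*13 = -16 + 169 = 153)
-1/(32000 + l(90)) = -1/(32000 + 153) = -1/32153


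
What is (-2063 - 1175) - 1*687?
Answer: -3925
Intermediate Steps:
(-2063 - 1175) - 1*687 = -3238 - 687 = -3925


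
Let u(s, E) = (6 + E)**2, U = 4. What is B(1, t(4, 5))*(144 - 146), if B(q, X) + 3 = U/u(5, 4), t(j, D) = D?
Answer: 148/25 ≈ 5.9200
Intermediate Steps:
B(q, X) = -74/25 (B(q, X) = -3 + 4/((6 + 4)**2) = -3 + 4/(10**2) = -3 + 4/100 = -3 + 4*(1/100) = -3 + 1/25 = -74/25)
B(1, t(4, 5))*(144 - 146) = -74*(144 - 146)/25 = -74/25*(-2) = 148/25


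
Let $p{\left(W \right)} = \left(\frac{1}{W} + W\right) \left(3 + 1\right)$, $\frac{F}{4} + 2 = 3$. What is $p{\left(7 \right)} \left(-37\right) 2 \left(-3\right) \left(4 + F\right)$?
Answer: $\frac{355200}{7} \approx 50743.0$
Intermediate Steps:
$F = 4$ ($F = -8 + 4 \cdot 3 = -8 + 12 = 4$)
$p{\left(W \right)} = 4 W + \frac{4}{W}$ ($p{\left(W \right)} = \left(W + \frac{1}{W}\right) 4 = 4 W + \frac{4}{W}$)
$p{\left(7 \right)} \left(-37\right) 2 \left(-3\right) \left(4 + F\right) = \left(4 \cdot 7 + \frac{4}{7}\right) \left(-37\right) 2 \left(-3\right) \left(4 + 4\right) = \left(28 + 4 \cdot \frac{1}{7}\right) \left(-37\right) \left(\left(-6\right) 8\right) = \left(28 + \frac{4}{7}\right) \left(-37\right) \left(-48\right) = \frac{200}{7} \left(-37\right) \left(-48\right) = \left(- \frac{7400}{7}\right) \left(-48\right) = \frac{355200}{7}$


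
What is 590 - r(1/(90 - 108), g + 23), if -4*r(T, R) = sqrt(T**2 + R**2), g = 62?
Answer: 590 + sqrt(2340901)/72 ≈ 611.25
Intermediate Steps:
r(T, R) = -sqrt(R**2 + T**2)/4 (r(T, R) = -sqrt(T**2 + R**2)/4 = -sqrt(R**2 + T**2)/4)
590 - r(1/(90 - 108), g + 23) = 590 - (-1)*sqrt((62 + 23)**2 + (1/(90 - 108))**2)/4 = 590 - (-1)*sqrt(85**2 + (1/(-18))**2)/4 = 590 - (-1)*sqrt(7225 + (-1/18)**2)/4 = 590 - (-1)*sqrt(7225 + 1/324)/4 = 590 - (-1)*sqrt(2340901/324)/4 = 590 - (-1)*sqrt(2340901)/18/4 = 590 - (-1)*sqrt(2340901)/72 = 590 + sqrt(2340901)/72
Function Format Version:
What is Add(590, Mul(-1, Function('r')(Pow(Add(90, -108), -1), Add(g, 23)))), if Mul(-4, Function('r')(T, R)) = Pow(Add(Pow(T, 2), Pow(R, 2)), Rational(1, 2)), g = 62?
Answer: Add(590, Mul(Rational(1, 72), Pow(2340901, Rational(1, 2)))) ≈ 611.25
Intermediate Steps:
Function('r')(T, R) = Mul(Rational(-1, 4), Pow(Add(Pow(R, 2), Pow(T, 2)), Rational(1, 2))) (Function('r')(T, R) = Mul(Rational(-1, 4), Pow(Add(Pow(T, 2), Pow(R, 2)), Rational(1, 2))) = Mul(Rational(-1, 4), Pow(Add(Pow(R, 2), Pow(T, 2)), Rational(1, 2))))
Add(590, Mul(-1, Function('r')(Pow(Add(90, -108), -1), Add(g, 23)))) = Add(590, Mul(-1, Mul(Rational(-1, 4), Pow(Add(Pow(Add(62, 23), 2), Pow(Pow(Add(90, -108), -1), 2)), Rational(1, 2))))) = Add(590, Mul(-1, Mul(Rational(-1, 4), Pow(Add(Pow(85, 2), Pow(Pow(-18, -1), 2)), Rational(1, 2))))) = Add(590, Mul(-1, Mul(Rational(-1, 4), Pow(Add(7225, Pow(Rational(-1, 18), 2)), Rational(1, 2))))) = Add(590, Mul(-1, Mul(Rational(-1, 4), Pow(Add(7225, Rational(1, 324)), Rational(1, 2))))) = Add(590, Mul(-1, Mul(Rational(-1, 4), Pow(Rational(2340901, 324), Rational(1, 2))))) = Add(590, Mul(-1, Mul(Rational(-1, 4), Mul(Rational(1, 18), Pow(2340901, Rational(1, 2)))))) = Add(590, Mul(-1, Mul(Rational(-1, 72), Pow(2340901, Rational(1, 2))))) = Add(590, Mul(Rational(1, 72), Pow(2340901, Rational(1, 2))))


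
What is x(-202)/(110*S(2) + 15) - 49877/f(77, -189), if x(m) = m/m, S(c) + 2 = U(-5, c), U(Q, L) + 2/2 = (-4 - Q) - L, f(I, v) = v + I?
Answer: 21197613/47600 ≈ 445.33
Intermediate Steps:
f(I, v) = I + v
U(Q, L) = -5 - L - Q (U(Q, L) = -1 + ((-4 - Q) - L) = -1 + (-4 - L - Q) = -5 - L - Q)
S(c) = -2 - c (S(c) = -2 + (-5 - c - 1*(-5)) = -2 + (-5 - c + 5) = -2 - c)
x(m) = 1
x(-202)/(110*S(2) + 15) - 49877/f(77, -189) = 1/(110*(-2 - 1*2) + 15) - 49877/(77 - 189) = 1/(110*(-2 - 2) + 15) - 49877/(-112) = 1/(110*(-4) + 15) - 49877*(-1/112) = 1/(-440 + 15) + 49877/112 = 1/(-425) + 49877/112 = 1*(-1/425) + 49877/112 = -1/425 + 49877/112 = 21197613/47600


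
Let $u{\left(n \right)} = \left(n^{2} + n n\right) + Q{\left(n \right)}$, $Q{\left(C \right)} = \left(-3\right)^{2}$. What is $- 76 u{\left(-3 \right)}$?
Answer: $-2052$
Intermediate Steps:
$Q{\left(C \right)} = 9$
$u{\left(n \right)} = 9 + 2 n^{2}$ ($u{\left(n \right)} = \left(n^{2} + n n\right) + 9 = \left(n^{2} + n^{2}\right) + 9 = 2 n^{2} + 9 = 9 + 2 n^{2}$)
$- 76 u{\left(-3 \right)} = - 76 \left(9 + 2 \left(-3\right)^{2}\right) = - 76 \left(9 + 2 \cdot 9\right) = - 76 \left(9 + 18\right) = \left(-76\right) 27 = -2052$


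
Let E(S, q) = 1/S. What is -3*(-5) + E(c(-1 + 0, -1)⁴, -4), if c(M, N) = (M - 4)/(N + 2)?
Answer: 9376/625 ≈ 15.002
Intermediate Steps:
c(M, N) = (-4 + M)/(2 + N)
-3*(-5) + E(c(-1 + 0, -1)⁴, -4) = -3*(-5) + 1/(((-4 + (-1 + 0))/(2 - 1))⁴) = 15 + 1/(((-4 - 1)/1)⁴) = 15 + 1/((1*(-5))⁴) = 15 + 1/((-5)⁴) = 15 + 1/625 = 9376/625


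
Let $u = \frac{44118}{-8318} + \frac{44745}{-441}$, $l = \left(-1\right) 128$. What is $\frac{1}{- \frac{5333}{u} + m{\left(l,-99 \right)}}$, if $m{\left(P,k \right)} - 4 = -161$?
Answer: $- \frac{65274158}{6987590597} \approx -0.0093414$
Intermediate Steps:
$l = -128$
$m{\left(P,k \right)} = -157$ ($m{\left(P,k \right)} = 4 - 161 = -157$)
$u = - \frac{65274158}{611373}$ ($u = 44118 \left(- \frac{1}{8318}\right) + 44745 \left(- \frac{1}{441}\right) = - \frac{22059}{4159} - \frac{14915}{147} = - \frac{65274158}{611373} \approx -106.77$)
$\frac{1}{- \frac{5333}{u} + m{\left(l,-99 \right)}} = \frac{1}{- \frac{5333}{- \frac{65274158}{611373}} - 157} = \frac{1}{\left(-5333\right) \left(- \frac{611373}{65274158}\right) - 157} = \frac{1}{\frac{3260452209}{65274158} - 157} = \frac{1}{- \frac{6987590597}{65274158}} = - \frac{65274158}{6987590597}$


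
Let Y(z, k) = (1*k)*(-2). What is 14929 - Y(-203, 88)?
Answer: 15105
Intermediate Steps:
Y(z, k) = -2*k (Y(z, k) = k*(-2) = -2*k)
14929 - Y(-203, 88) = 14929 - (-2)*88 = 14929 - 1*(-176) = 14929 + 176 = 15105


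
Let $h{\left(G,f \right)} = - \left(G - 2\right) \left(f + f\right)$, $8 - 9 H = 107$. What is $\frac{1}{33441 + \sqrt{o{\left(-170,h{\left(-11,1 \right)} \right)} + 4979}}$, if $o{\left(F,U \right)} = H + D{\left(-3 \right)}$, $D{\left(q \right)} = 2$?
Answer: $\frac{471}{15750641} - \frac{\sqrt{4970}}{1118295511} \approx 2.9841 \cdot 10^{-5}$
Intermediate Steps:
$H = -11$ ($H = \frac{8}{9} - \frac{107}{9} = -11$)
$h{\left(G,f \right)} = - 2 f \left(-2 + G\right)$ ($h{\left(G,f \right)} = - \left(-2 + G\right) 2 f = - 2 f \left(-2 + G\right)$)
$o{\left(F,U \right)} = -9$ ($o{\left(F,U \right)} = -11 + 2 = -9$)
$\frac{1}{33441 + \sqrt{o{\left(-170,h{\left(-11,1 \right)} \right)} + 4979}} = \frac{1}{33441 + \sqrt{-9 + 4979}} = \frac{1}{33441 + \sqrt{4970}}$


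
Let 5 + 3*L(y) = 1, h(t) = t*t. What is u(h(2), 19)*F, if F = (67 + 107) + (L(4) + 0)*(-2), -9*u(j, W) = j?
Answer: -2120/27 ≈ -78.519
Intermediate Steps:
h(t) = t²
L(y) = -4/3 (L(y) = -5/3 + (⅓)*1 = -5/3 + ⅓ = -4/3)
u(j, W) = -j/9
F = 530/3 (F = (67 + 107) + (-4/3 + 0)*(-2) = 174 - 4/3*(-2) = 174 + 8/3 = 530/3 ≈ 176.67)
u(h(2), 19)*F = -⅑*2²*(530/3) = -⅑*4*(530/3) = -4/9*530/3 = -2120/27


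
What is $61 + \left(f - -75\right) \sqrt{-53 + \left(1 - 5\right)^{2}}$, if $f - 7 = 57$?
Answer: $61 + 139 i \sqrt{37} \approx 61.0 + 845.5 i$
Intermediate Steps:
$f = 64$ ($f = 7 + 57 = 64$)
$61 + \left(f - -75\right) \sqrt{-53 + \left(1 - 5\right)^{2}} = 61 + \left(64 - -75\right) \sqrt{-53 + \left(1 - 5\right)^{2}} = 61 + \left(64 + 75\right) \sqrt{-53 + \left(-4\right)^{2}} = 61 + 139 \sqrt{-53 + 16} = 61 + 139 \sqrt{-37} = 61 + 139 i \sqrt{37}$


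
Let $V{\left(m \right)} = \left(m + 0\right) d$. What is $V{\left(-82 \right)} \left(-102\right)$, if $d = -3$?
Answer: $-25092$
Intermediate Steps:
$V{\left(m \right)} = - 3 m$ ($V{\left(m \right)} = \left(m + 0\right) \left(-3\right) = m \left(-3\right) = - 3 m$)
$V{\left(-82 \right)} \left(-102\right) = \left(-3\right) \left(-82\right) \left(-102\right) = 246 \left(-102\right) = -25092$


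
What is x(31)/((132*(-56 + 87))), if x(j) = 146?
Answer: 73/2046 ≈ 0.035679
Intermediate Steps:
x(31)/((132*(-56 + 87))) = 146/((132*(-56 + 87))) = 146/((132*31)) = 146/4092 = 146*(1/4092) = 73/2046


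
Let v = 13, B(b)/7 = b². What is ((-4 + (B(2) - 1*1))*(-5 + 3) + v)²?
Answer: 1089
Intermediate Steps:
B(b) = 7*b²
((-4 + (B(2) - 1*1))*(-5 + 3) + v)² = ((-4 + (7*2² - 1*1))*(-5 + 3) + 13)² = ((-4 + (7*4 - 1))*(-2) + 13)² = ((-4 + (28 - 1))*(-2) + 13)² = ((-4 + 27)*(-2) + 13)² = (23*(-2) + 13)² = (-46 + 13)² = (-33)² = 1089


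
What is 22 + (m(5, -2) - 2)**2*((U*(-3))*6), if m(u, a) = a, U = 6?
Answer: -1706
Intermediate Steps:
22 + (m(5, -2) - 2)**2*((U*(-3))*6) = 22 + (-2 - 2)**2*((6*(-3))*6) = 22 + (-4)**2*(-18*6) = 22 + 16*(-108) = 22 - 1728 = -1706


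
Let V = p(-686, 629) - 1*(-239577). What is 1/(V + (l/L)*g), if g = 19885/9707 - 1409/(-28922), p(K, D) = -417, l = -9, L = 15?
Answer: 1403729270/335714125839801 ≈ 4.1813e-6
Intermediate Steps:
V = 239160 (V = -417 - 1*(-239577) = -417 + 239577 = 239160)
g = 588791133/280745854 (g = 19885*(1/9707) - 1409*(-1/28922) = 19885/9707 + 1409/28922 = 588791133/280745854 ≈ 2.0972)
1/(V + (l/L)*g) = 1/(239160 - 9/15*(588791133/280745854)) = 1/(239160 - 9*1/15*(588791133/280745854)) = 1/(239160 - ⅗*588791133/280745854) = 1/(239160 - 1766373399/1403729270) = 1/(335714125839801/1403729270) = 1403729270/335714125839801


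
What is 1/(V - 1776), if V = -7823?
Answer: -1/9599 ≈ -0.00010418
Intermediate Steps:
1/(V - 1776) = 1/(-7823 - 1776) = 1/(-9599) = -1/9599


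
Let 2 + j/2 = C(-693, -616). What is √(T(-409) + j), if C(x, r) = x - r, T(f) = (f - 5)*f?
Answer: 4*√10573 ≈ 411.30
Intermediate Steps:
T(f) = f*(-5 + f) (T(f) = (-5 + f)*f = f*(-5 + f))
j = -158 (j = -4 + 2*(-693 - 1*(-616)) = -4 + 2*(-693 + 616) = -4 + 2*(-77) = -4 - 154 = -158)
√(T(-409) + j) = √(-409*(-5 - 409) - 158) = √(-409*(-414) - 158) = √(169326 - 158) = √169168 = 4*√10573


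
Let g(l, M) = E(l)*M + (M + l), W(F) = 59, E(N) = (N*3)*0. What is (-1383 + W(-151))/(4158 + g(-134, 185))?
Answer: -1324/4209 ≈ -0.31456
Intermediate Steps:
E(N) = 0 (E(N) = (3*N)*0 = 0)
g(l, M) = M + l (g(l, M) = 0*M + (M + l) = 0 + (M + l) = M + l)
(-1383 + W(-151))/(4158 + g(-134, 185)) = (-1383 + 59)/(4158 + (185 - 134)) = -1324/(4158 + 51) = -1324/4209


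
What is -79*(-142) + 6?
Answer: 11224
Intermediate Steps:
-79*(-142) + 6 = 11218 + 6 = 11224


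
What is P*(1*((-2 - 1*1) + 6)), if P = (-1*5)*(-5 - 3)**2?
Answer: -960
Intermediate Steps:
P = -320 (P = -5*(-8)**2 = -5*64 = -320)
P*(1*((-2 - 1*1) + 6)) = -320*((-2 - 1*1) + 6) = -320*((-2 - 1) + 6) = -320*(-3 + 6) = -320*3 = -960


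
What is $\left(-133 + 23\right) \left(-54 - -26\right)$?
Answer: $3080$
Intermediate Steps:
$\left(-133 + 23\right) \left(-54 - -26\right) = - 110 \left(-54 + 26\right) = \left(-110\right) \left(-28\right) = 3080$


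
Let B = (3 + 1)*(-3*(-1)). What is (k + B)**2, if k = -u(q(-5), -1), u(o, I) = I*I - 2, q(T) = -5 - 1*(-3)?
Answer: 169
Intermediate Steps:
q(T) = -2 (q(T) = -5 + 3 = -2)
u(o, I) = -2 + I**2 (u(o, I) = I**2 - 2 = -2 + I**2)
B = 12 (B = 4*3 = 12)
k = 1 (k = -(-2 + (-1)**2) = -(-2 + 1) = -1*(-1) = 1)
(k + B)**2 = (1 + 12)**2 = 13**2 = 169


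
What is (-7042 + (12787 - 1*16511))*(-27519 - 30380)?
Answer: 623340634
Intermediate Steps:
(-7042 + (12787 - 1*16511))*(-27519 - 30380) = (-7042 + (12787 - 16511))*(-57899) = (-7042 - 3724)*(-57899) = -10766*(-57899) = 623340634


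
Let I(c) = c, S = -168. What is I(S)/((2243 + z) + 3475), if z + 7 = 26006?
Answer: -24/4531 ≈ -0.0052968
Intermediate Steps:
z = 25999 (z = -7 + 26006 = 25999)
I(S)/((2243 + z) + 3475) = -168/((2243 + 25999) + 3475) = -168/(28242 + 3475) = -168/31717 = -168*1/31717 = -24/4531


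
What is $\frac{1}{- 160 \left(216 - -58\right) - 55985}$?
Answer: $- \frac{1}{99825} \approx -1.0018 \cdot 10^{-5}$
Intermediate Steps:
$\frac{1}{- 160 \left(216 - -58\right) - 55985} = \frac{1}{- 160 \left(216 + 58\right) - 55985} = \frac{1}{\left(-160\right) 274 - 55985} = \frac{1}{-43840 - 55985} = \frac{1}{-99825} = - \frac{1}{99825}$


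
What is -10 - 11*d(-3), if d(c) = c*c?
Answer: -109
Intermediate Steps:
d(c) = c**2
-10 - 11*d(-3) = -10 - 11*(-3)**2 = -10 - 11*9 = -10 - 99 = -109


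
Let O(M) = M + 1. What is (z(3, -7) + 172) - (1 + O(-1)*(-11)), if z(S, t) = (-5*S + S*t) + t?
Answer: 128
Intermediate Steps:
O(M) = 1 + M
z(S, t) = t - 5*S + S*t
(z(3, -7) + 172) - (1 + O(-1)*(-11)) = ((-7 - 5*3 + 3*(-7)) + 172) - (1 + (1 - 1)*(-11)) = ((-7 - 15 - 21) + 172) - (1 + 0*(-11)) = (-43 + 172) - (1 + 0) = 129 - 1*1 = 129 - 1 = 128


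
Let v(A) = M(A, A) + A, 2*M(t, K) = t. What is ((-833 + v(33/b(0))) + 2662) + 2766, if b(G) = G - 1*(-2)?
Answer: 18479/4 ≈ 4619.8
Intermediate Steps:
M(t, K) = t/2
b(G) = 2 + G (b(G) = G + 2 = 2 + G)
v(A) = 3*A/2 (v(A) = A/2 + A = 3*A/2)
((-833 + v(33/b(0))) + 2662) + 2766 = ((-833 + 3*(33/(2 + 0))/2) + 2662) + 2766 = ((-833 + 3*(33/2)/2) + 2662) + 2766 = ((-833 + 3*(33*(½))/2) + 2662) + 2766 = ((-833 + (3/2)*(33/2)) + 2662) + 2766 = ((-833 + 99/4) + 2662) + 2766 = (-3233/4 + 2662) + 2766 = 7415/4 + 2766 = 18479/4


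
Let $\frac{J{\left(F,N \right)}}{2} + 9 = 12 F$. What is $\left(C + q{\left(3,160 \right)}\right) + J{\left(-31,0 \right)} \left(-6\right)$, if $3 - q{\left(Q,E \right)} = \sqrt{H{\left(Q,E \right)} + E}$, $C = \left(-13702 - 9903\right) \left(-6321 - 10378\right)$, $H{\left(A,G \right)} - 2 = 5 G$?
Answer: $394184470 - \sqrt{962} \approx 3.9418 \cdot 10^{8}$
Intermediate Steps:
$H{\left(A,G \right)} = 2 + 5 G$
$J{\left(F,N \right)} = -18 + 24 F$ ($J{\left(F,N \right)} = -18 + 2 \cdot 12 F = -18 + 24 F$)
$C = 394179895$ ($C = \left(-23605\right) \left(-16699\right) = 394179895$)
$q{\left(Q,E \right)} = 3 - \sqrt{2 + 6 E}$ ($q{\left(Q,E \right)} = 3 - \sqrt{\left(2 + 5 E\right) + E} = 3 - \sqrt{2 + 6 E}$)
$\left(C + q{\left(3,160 \right)}\right) + J{\left(-31,0 \right)} \left(-6\right) = \left(394179895 + \left(3 - \sqrt{2 + 6 \cdot 160}\right)\right) + \left(-18 + 24 \left(-31\right)\right) \left(-6\right) = \left(394179895 + \left(3 - \sqrt{2 + 960}\right)\right) + \left(-18 - 744\right) \left(-6\right) = \left(394179895 + \left(3 - \sqrt{962}\right)\right) - -4572 = \left(394179898 - \sqrt{962}\right) + 4572 = 394184470 - \sqrt{962}$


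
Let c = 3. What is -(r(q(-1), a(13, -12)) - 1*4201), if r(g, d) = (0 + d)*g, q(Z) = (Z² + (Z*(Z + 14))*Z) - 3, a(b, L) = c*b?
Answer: 3772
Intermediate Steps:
a(b, L) = 3*b
q(Z) = -3 + Z² + Z²*(14 + Z) (q(Z) = (Z² + (Z*(14 + Z))*Z) - 3 = (Z² + Z²*(14 + Z)) - 3 = -3 + Z² + Z²*(14 + Z))
r(g, d) = d*g
-(r(q(-1), a(13, -12)) - 1*4201) = -((3*13)*(-3 + (-1)³ + 15*(-1)²) - 1*4201) = -(39*(-3 - 1 + 15*1) - 4201) = -(39*(-3 - 1 + 15) - 4201) = -(39*11 - 4201) = -(429 - 4201) = -1*(-3772) = 3772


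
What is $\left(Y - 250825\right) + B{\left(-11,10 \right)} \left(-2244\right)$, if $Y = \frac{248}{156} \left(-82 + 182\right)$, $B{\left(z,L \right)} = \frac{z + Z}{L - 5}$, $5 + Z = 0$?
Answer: $- \frac{47479619}{195} \approx -2.4349 \cdot 10^{5}$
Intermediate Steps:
$Z = -5$ ($Z = -5 + 0 = -5$)
$B{\left(z,L \right)} = \frac{-5 + z}{-5 + L}$ ($B{\left(z,L \right)} = \frac{z - 5}{L - 5} = \frac{-5 + z}{-5 + L}$)
$Y = \frac{6200}{39}$ ($Y = 248 \cdot \frac{1}{156} \cdot 100 = \frac{62}{39} \cdot 100 = \frac{6200}{39} \approx 158.97$)
$\left(Y - 250825\right) + B{\left(-11,10 \right)} \left(-2244\right) = \left(\frac{6200}{39} - 250825\right) + \frac{-5 - 11}{-5 + 10} \left(-2244\right) = - \frac{9775975}{39} + \frac{1}{5} \left(-16\right) \left(-2244\right) = - \frac{9775975}{39} - - \frac{35904}{5} = - \frac{9775975}{39} + \frac{35904}{5} = - \frac{47479619}{195}$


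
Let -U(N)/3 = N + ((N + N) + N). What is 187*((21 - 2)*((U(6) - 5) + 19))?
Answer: -206074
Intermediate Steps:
U(N) = -12*N (U(N) = -3*(N + ((N + N) + N)) = -3*(N + (2*N + N)) = -3*(N + 3*N) = -12*N)
187*((21 - 2)*((U(6) - 5) + 19)) = 187*((21 - 2)*((-12*6 - 5) + 19)) = 187*(19*((-72 - 5) + 19)) = 187*(19*(-77 + 19)) = 187*(19*(-58)) = 187*(-1102) = -206074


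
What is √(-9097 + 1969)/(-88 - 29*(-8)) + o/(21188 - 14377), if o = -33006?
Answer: -33006/6811 + I*√22/8 ≈ -4.846 + 0.5863*I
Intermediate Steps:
√(-9097 + 1969)/(-88 - 29*(-8)) + o/(21188 - 14377) = √(-9097 + 1969)/(-88 - 29*(-8)) - 33006/(21188 - 14377) = √(-7128)/(-88 + 232) - 33006/6811 = (18*I*√22)/144 - 33006*1/6811 = (18*I*√22)*(1/144) - 33006/6811 = I*√22/8 - 33006/6811 = -33006/6811 + I*√22/8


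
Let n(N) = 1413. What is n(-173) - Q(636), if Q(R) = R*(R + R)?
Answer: -807579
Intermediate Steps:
Q(R) = 2*R**2 (Q(R) = R*(2*R) = 2*R**2)
n(-173) - Q(636) = 1413 - 2*636**2 = 1413 - 2*404496 = 1413 - 1*808992 = 1413 - 808992 = -807579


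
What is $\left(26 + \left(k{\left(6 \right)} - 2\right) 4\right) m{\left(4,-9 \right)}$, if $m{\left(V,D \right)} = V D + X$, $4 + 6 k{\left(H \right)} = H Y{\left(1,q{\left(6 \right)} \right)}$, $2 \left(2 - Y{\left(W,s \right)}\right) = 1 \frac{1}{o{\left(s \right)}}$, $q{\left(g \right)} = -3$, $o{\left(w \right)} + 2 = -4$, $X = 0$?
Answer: $-852$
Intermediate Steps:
$o{\left(w \right)} = -6$ ($o{\left(w \right)} = -2 - 4 = -6$)
$Y{\left(W,s \right)} = \frac{25}{12}$ ($Y{\left(W,s \right)} = 2 - \frac{1 \frac{1}{-6}}{2} = 2 - \frac{1 \left(- \frac{1}{6}\right)}{2} = 2 - - \frac{1}{12} = 2 + \frac{1}{12} = \frac{25}{12}$)
$k{\left(H \right)} = - \frac{2}{3} + \frac{25 H}{72}$ ($k{\left(H \right)} = - \frac{2}{3} + \frac{H \frac{25}{12}}{6} = - \frac{2}{3} + \frac{\frac{25}{12} H}{6} = - \frac{2}{3} + \frac{25 H}{72}$)
$m{\left(V,D \right)} = D V$ ($m{\left(V,D \right)} = V D + 0 = D V + 0 = D V$)
$\left(26 + \left(k{\left(6 \right)} - 2\right) 4\right) m{\left(4,-9 \right)} = \left(26 + \left(\left(- \frac{2}{3} + \frac{25}{72} \cdot 6\right) - 2\right) 4\right) \left(\left(-9\right) 4\right) = \left(26 + \left(\left(- \frac{2}{3} + \frac{25}{12}\right) - 2\right) 4\right) \left(-36\right) = \left(26 + \left(\frac{17}{12} - 2\right) 4\right) \left(-36\right) = \left(26 - \frac{7}{3}\right) \left(-36\right) = \frac{71}{3} \left(-36\right) = -852$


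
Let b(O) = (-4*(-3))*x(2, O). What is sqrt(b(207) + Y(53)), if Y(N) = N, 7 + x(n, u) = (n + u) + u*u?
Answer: sqrt(516665) ≈ 718.79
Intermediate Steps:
x(n, u) = -7 + n + u + u**2 (x(n, u) = -7 + ((n + u) + u*u) = -7 + ((n + u) + u**2) = -7 + (n + u + u**2) = -7 + n + u + u**2)
b(O) = -60 + 12*O + 12*O**2 (b(O) = (-4*(-3))*(-7 + 2 + O + O**2) = 12*(-5 + O + O**2) = -60 + 12*O + 12*O**2)
sqrt(b(207) + Y(53)) = sqrt((-60 + 12*207 + 12*207**2) + 53) = sqrt((-60 + 2484 + 12*42849) + 53) = sqrt((-60 + 2484 + 514188) + 53) = sqrt(516612 + 53) = sqrt(516665)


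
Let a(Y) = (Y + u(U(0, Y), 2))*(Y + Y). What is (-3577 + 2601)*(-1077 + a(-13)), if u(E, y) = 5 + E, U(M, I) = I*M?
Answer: 848144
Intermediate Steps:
a(Y) = 2*Y*(5 + Y) (a(Y) = (Y + (5 + Y*0))*(Y + Y) = (Y + (5 + 0))*(2*Y) = (Y + 5)*(2*Y) = (5 + Y)*(2*Y) = 2*Y*(5 + Y))
(-3577 + 2601)*(-1077 + a(-13)) = (-3577 + 2601)*(-1077 + 2*(-13)*(5 - 13)) = -976*(-1077 + 2*(-13)*(-8)) = -976*(-1077 + 208) = -976*(-869) = 848144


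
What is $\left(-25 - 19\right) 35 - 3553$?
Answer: $-5093$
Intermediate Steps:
$\left(-25 - 19\right) 35 - 3553 = \left(-44\right) 35 - 3553 = -1540 - 3553 = -5093$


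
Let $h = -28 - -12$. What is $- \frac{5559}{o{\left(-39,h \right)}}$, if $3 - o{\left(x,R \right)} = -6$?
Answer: $- \frac{1853}{3} \approx -617.67$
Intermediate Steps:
$h = -16$ ($h = -28 + 12 = -16$)
$o{\left(x,R \right)} = 9$ ($o{\left(x,R \right)} = 3 - -6 = 3 + 6 = 9$)
$- \frac{5559}{o{\left(-39,h \right)}} = - \frac{5559}{9} = \left(-5559\right) \frac{1}{9} = - \frac{1853}{3}$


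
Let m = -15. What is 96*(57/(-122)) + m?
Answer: -3651/61 ≈ -59.852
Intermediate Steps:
96*(57/(-122)) + m = 96*(57/(-122)) - 15 = 96*(57*(-1/122)) - 15 = 96*(-57/122) - 15 = -2736/61 - 15 = -3651/61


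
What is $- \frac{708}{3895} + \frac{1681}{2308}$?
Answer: $\frac{4913431}{8989660} \approx 0.54657$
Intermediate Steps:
$- \frac{708}{3895} + \frac{1681}{2308} = \frac{4913431}{8989660}$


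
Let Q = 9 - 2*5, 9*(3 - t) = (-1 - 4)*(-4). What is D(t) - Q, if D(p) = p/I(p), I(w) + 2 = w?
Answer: 4/11 ≈ 0.36364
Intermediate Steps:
I(w) = -2 + w
t = 7/9 (t = 3 - (-1 - 4)*(-4)/9 = 3 - (-5)*(-4)/9 = 3 - ⅑*20 = 3 - 20/9 = 7/9 ≈ 0.77778)
D(p) = p/(-2 + p)
Q = -1 (Q = 9 - 10 = -1)
D(t) - Q = 7/(9*(-2 + 7/9)) - 1*(-1) = 7/(9*(-11/9)) + 1 = (7/9)*(-9/11) + 1 = -7/11 + 1 = 4/11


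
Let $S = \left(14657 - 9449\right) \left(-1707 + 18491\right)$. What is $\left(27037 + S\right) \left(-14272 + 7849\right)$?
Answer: $-561614974107$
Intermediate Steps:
$S = 87411072$ ($S = 5208 \cdot 16784 = 87411072$)
$\left(27037 + S\right) \left(-14272 + 7849\right) = \left(27037 + 87411072\right) \left(-14272 + 7849\right) = 87438109 \left(-6423\right) = -561614974107$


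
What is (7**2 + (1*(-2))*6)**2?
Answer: 1369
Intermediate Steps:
(7**2 + (1*(-2))*6)**2 = (49 - 2*6)**2 = (49 - 12)**2 = 37**2 = 1369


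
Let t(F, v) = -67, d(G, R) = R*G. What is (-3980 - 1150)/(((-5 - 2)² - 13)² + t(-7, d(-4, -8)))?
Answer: -5130/1229 ≈ -4.1741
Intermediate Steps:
d(G, R) = G*R
(-3980 - 1150)/(((-5 - 2)² - 13)² + t(-7, d(-4, -8))) = (-3980 - 1150)/(((-5 - 2)² - 13)² - 67) = -5130/(((-7)² - 13)² - 67) = -5130/((49 - 13)² - 67) = -5130/(36² - 67) = -5130/(1296 - 67) = -5130/1229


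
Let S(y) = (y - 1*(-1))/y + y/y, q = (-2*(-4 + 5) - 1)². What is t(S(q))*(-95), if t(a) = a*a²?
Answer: -651605/729 ≈ -893.83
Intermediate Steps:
q = 9 (q = (-2*1 - 1)² = (-2 - 1)² = (-3)² = 9)
S(y) = 1 + (1 + y)/y (S(y) = (y + 1)/y + 1 = (1 + y)/y + 1 = 1 + (1 + y)/y)
t(a) = a³
t(S(q))*(-95) = (2 + 1/9)³*(-95) = (2 + ⅑)³*(-95) = (19/9)³*(-95) = (6859/729)*(-95) = -651605/729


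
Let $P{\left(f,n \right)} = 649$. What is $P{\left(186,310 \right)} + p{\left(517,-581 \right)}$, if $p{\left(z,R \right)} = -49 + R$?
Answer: $19$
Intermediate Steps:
$P{\left(186,310 \right)} + p{\left(517,-581 \right)} = 649 - 630 = 19$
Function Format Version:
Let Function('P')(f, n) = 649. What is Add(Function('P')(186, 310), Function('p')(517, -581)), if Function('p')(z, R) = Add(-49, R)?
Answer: 19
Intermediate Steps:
Add(Function('P')(186, 310), Function('p')(517, -581)) = Add(649, Add(-49, -581)) = Add(649, -630) = 19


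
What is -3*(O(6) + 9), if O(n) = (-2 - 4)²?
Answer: -135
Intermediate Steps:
O(n) = 36 (O(n) = (-6)² = 36)
-3*(O(6) + 9) = -3*(36 + 9) = -3*45 = -135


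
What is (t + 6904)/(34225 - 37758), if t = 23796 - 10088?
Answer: -20612/3533 ≈ -5.8341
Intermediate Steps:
t = 13708
(t + 6904)/(34225 - 37758) = (13708 + 6904)/(34225 - 37758) = 20612/(-3533) = 20612*(-1/3533) = -20612/3533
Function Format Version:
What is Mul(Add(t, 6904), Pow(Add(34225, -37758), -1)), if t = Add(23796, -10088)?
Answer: Rational(-20612, 3533) ≈ -5.8341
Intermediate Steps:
t = 13708
Mul(Add(t, 6904), Pow(Add(34225, -37758), -1)) = Mul(Add(13708, 6904), Pow(Add(34225, -37758), -1)) = Mul(20612, Pow(-3533, -1)) = Mul(20612, Rational(-1, 3533)) = Rational(-20612, 3533)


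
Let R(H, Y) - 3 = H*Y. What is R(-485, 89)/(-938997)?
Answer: 43162/938997 ≈ 0.045966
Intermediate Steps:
R(H, Y) = 3 + H*Y
R(-485, 89)/(-938997) = (3 - 485*89)/(-938997) = (3 - 43165)*(-1/938997) = -43162*(-1/938997) = 43162/938997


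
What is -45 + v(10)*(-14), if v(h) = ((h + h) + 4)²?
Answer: -8109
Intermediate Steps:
v(h) = (4 + 2*h)² (v(h) = (2*h + 4)² = (4 + 2*h)²)
-45 + v(10)*(-14) = -45 + (4*(2 + 10)²)*(-14) = -45 + (4*12²)*(-14) = -45 + (4*144)*(-14) = -45 + 576*(-14) = -45 - 8064 = -8109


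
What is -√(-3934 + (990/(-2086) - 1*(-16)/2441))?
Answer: -I*√25502936955382187/2545963 ≈ -62.725*I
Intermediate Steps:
-√(-3934 + (990/(-2086) - 1*(-16)/2441)) = -√(-3934 + (990*(-1/2086) + 16*(1/2441))) = -√(-3934 + (-495/1043 + 16/2441)) = -√(-3934 - 1191607/2545963) = -√(-10017010049/2545963) = -I*√25502936955382187/2545963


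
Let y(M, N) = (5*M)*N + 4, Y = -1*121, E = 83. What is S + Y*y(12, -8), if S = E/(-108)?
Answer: 6220285/108 ≈ 57595.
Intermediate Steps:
Y = -121
y(M, N) = 4 + 5*M*N (y(M, N) = 5*M*N + 4 = 4 + 5*M*N)
S = -83/108 (S = 83/(-108) = 83*(-1/108) = -83/108 ≈ -0.76852)
S + Y*y(12, -8) = -83/108 - 121*(4 + 5*12*(-8)) = -83/108 - 121*(4 - 480) = -83/108 - 121*(-476) = -83/108 + 57596 = 6220285/108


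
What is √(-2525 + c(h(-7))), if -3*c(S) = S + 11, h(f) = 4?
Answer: I*√2530 ≈ 50.299*I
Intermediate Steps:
c(S) = -11/3 - S/3 (c(S) = -(S + 11)/3 = -(11 + S)/3 = -11/3 - S/3)
√(-2525 + c(h(-7))) = √(-2525 + (-11/3 - ⅓*4)) = √(-2525 + (-11/3 - 4/3)) = √(-2525 - 5) = √(-2530) = I*√2530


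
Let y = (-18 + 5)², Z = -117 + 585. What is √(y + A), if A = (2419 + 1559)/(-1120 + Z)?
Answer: √17312230/326 ≈ 12.763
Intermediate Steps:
Z = 468
A = -1989/326 (A = (2419 + 1559)/(-1120 + 468) = 3978/(-652) = 3978*(-1/652) = -1989/326 ≈ -6.1012)
y = 169 (y = (-13)² = 169)
√(y + A) = √(169 - 1989/326) = √(53105/326) = √17312230/326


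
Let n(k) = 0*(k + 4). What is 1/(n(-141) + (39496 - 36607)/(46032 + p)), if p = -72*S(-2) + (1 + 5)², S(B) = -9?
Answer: 15572/963 ≈ 16.170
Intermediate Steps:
p = 684 (p = -72*(-9) + (1 + 5)² = 648 + 6² = 648 + 36 = 684)
n(k) = 0 (n(k) = 0*(4 + k) = 0)
1/(n(-141) + (39496 - 36607)/(46032 + p)) = 1/(0 + (39496 - 36607)/(46032 + 684)) = 1/(0 + 2889/46716) = 1/(0 + 2889*(1/46716)) = 1/(0 + 963/15572) = 1/(963/15572) = 15572/963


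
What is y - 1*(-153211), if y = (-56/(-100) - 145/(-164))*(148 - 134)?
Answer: 314123997/2050 ≈ 1.5323e+5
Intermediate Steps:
y = 41447/2050 (y = (-56*(-1/100) - 145*(-1/164))*14 = (14/25 + 145/164)*14 = (5921/4100)*14 = 41447/2050 ≈ 20.218)
y - 1*(-153211) = 41447/2050 - 1*(-153211) = 41447/2050 + 153211 = 314123997/2050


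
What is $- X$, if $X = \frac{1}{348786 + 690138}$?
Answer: $- \frac{1}{1038924} \approx -9.6253 \cdot 10^{-7}$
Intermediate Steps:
$X = \frac{1}{1038924} \approx 9.6253 \cdot 10^{-7}$
$- X = \left(-1\right) \frac{1}{1038924} = - \frac{1}{1038924}$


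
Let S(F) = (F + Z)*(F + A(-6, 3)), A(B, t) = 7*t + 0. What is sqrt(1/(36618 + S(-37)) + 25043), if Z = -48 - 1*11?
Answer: sqrt(36455789229942)/38154 ≈ 158.25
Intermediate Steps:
A(B, t) = 7*t
Z = -59 (Z = -48 - 11 = -59)
S(F) = (-59 + F)*(21 + F) (S(F) = (F - 59)*(F + 7*3) = (-59 + F)*(F + 21) = (-59 + F)*(21 + F))
sqrt(1/(36618 + S(-37)) + 25043) = sqrt(1/(36618 + (-1239 + (-37)**2 - 38*(-37))) + 25043) = sqrt(1/(36618 + (-1239 + 1369 + 1406)) + 25043) = sqrt(1/(36618 + 1536) + 25043) = sqrt(1/38154 + 25043) = sqrt(955490623/38154) = sqrt(36455789229942)/38154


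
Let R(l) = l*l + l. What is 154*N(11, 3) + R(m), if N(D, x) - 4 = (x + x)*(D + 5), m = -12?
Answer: 15532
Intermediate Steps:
N(D, x) = 4 + 2*x*(5 + D) (N(D, x) = 4 + (x + x)*(D + 5) = 4 + (2*x)*(5 + D) = 4 + 2*x*(5 + D))
R(l) = l + l² (R(l) = l² + l = l + l²)
154*N(11, 3) + R(m) = 154*(4 + 10*3 + 2*11*3) - 12*(1 - 12) = 154*(4 + 30 + 66) - 12*(-11) = 154*100 + 132 = 15400 + 132 = 15532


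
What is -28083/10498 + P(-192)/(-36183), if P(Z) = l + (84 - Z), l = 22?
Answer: -1019255593/379849134 ≈ -2.6833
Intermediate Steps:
P(Z) = 106 - Z (P(Z) = 22 + (84 - Z) = 106 - Z)
-28083/10498 + P(-192)/(-36183) = -28083/10498 + (106 - 1*(-192))/(-36183) = -28083*1/10498 + (106 + 192)*(-1/36183) = -28083/10498 + 298*(-1/36183) = -28083/10498 - 298/36183 = -1019255593/379849134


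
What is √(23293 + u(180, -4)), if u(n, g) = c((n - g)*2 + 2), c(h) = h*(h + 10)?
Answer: √163893 ≈ 404.84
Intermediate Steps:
c(h) = h*(10 + h)
u(n, g) = (2 - 2*g + 2*n)*(12 - 2*g + 2*n) (u(n, g) = ((n - g)*2 + 2)*(10 + ((n - g)*2 + 2)) = ((-2*g + 2*n) + 2)*(10 + ((-2*g + 2*n) + 2)) = (2 - 2*g + 2*n)*(10 + (2 - 2*g + 2*n)) = (2 - 2*g + 2*n)*(12 - 2*g + 2*n))
√(23293 + u(180, -4)) = √(23293 + 4*(1 + 180 - 1*(-4))*(6 + 180 - 1*(-4))) = √(23293 + 4*(1 + 180 + 4)*(6 + 180 + 4)) = √(23293 + 4*185*190) = √(23293 + 140600) = √163893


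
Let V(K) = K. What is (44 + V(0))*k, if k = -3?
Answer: -132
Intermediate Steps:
(44 + V(0))*k = (44 + 0)*(-3) = 44*(-3) = -132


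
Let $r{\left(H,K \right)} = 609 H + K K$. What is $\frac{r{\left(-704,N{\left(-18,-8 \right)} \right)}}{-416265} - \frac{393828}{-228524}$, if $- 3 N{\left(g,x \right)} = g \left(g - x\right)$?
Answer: $\frac{21757549307}{7927211905} \approx 2.7447$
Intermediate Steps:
$N{\left(g,x \right)} = - \frac{g \left(g - x\right)}{3}$
$r{\left(H,K \right)} = K^{2} + 609 H$ ($r{\left(H,K \right)} = 609 H + K^{2} = K^{2} + 609 H$)
$\frac{r{\left(-704,N{\left(-18,-8 \right)} \right)}}{-416265} - \frac{393828}{-228524} = \frac{\left(\frac{1}{3} \left(-18\right) \left(-8 - -18\right)\right)^{2} + 609 \left(-704\right)}{-416265} - \frac{393828}{-228524} = \left(\left(\frac{1}{3} \left(-18\right) \left(-8 + 18\right)\right)^{2} - 428736\right) \left(- \frac{1}{416265}\right) - - \frac{98457}{57131} = \left(\left(\frac{1}{3} \left(-18\right) 10\right)^{2} - 428736\right) \left(- \frac{1}{416265}\right) + \frac{98457}{57131} = \left(\left(-60\right)^{2} - 428736\right) \left(- \frac{1}{416265}\right) + \frac{98457}{57131} = \left(3600 - 428736\right) \left(- \frac{1}{416265}\right) + \frac{98457}{57131} = \left(-425136\right) \left(- \frac{1}{416265}\right) + \frac{98457}{57131} = \frac{141712}{138755} + \frac{98457}{57131} = \frac{21757549307}{7927211905}$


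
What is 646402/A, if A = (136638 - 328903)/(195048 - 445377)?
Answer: 161813166258/192265 ≈ 8.4162e+5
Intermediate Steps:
A = 192265/250329 (A = -192265/(-250329) = -192265*(-1/250329) = 192265/250329 ≈ 0.76805)
646402/A = 646402/(192265/250329) = 646402*(250329/192265) = 161813166258/192265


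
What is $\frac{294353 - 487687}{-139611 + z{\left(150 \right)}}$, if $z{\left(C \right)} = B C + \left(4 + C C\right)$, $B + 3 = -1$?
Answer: $\frac{193334}{117707} \approx 1.6425$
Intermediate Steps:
$B = -4$ ($B = -3 - 1 = -4$)
$z{\left(C \right)} = 4 + C^{2} - 4 C$ ($z{\left(C \right)} = - 4 C + \left(4 + C C\right) = - 4 C + \left(4 + C^{2}\right) = 4 + C^{2} - 4 C$)
$\frac{294353 - 487687}{-139611 + z{\left(150 \right)}} = \frac{294353 - 487687}{-139611 + \left(4 + 150^{2} - 600\right)} = - \frac{193334}{-139611 + \left(4 + 22500 - 600\right)} = - \frac{193334}{-139611 + 21904} = - \frac{193334}{-117707} = \left(-193334\right) \left(- \frac{1}{117707}\right) = \frac{193334}{117707}$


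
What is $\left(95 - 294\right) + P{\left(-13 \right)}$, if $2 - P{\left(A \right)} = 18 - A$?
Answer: $-228$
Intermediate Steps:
$P{\left(A \right)} = -16 + A$ ($P{\left(A \right)} = 2 - \left(18 - A\right) = 2 + \left(-18 + A\right) = -16 + A$)
$\left(95 - 294\right) + P{\left(-13 \right)} = \left(95 - 294\right) - 29 = -199 - 29 = -228$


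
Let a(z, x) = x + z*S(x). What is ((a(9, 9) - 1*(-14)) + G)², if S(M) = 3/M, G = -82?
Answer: 3136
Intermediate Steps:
a(z, x) = x + 3*z/x (a(z, x) = x + z*(3/x) = x + 3*z/x)
((a(9, 9) - 1*(-14)) + G)² = (((9 + 3*9/9) - 1*(-14)) - 82)² = (((9 + 3*9*(⅑)) + 14) - 82)² = (((9 + 3) + 14) - 82)² = ((12 + 14) - 82)² = (26 - 82)² = (-56)² = 3136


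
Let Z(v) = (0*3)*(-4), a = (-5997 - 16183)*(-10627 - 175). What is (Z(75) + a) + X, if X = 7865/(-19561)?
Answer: 4686587902095/19561 ≈ 2.3959e+8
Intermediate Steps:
X = -7865/19561 (X = 7865*(-1/19561) = -7865/19561 ≈ -0.40208)
a = 239588360 (a = -22180*(-10802) = 239588360)
Z(v) = 0 (Z(v) = 0*(-4) = 0)
(Z(75) + a) + X = (0 + 239588360) - 7865/19561 = 239588360 - 7865/19561 = 4686587902095/19561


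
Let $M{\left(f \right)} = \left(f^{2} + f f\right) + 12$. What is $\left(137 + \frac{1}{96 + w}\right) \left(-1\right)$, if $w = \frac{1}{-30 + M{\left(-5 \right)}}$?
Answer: $- \frac{421033}{3073} \approx -137.01$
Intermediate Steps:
$M{\left(f \right)} = 12 + 2 f^{2}$ ($M{\left(f \right)} = \left(f^{2} + f^{2}\right) + 12 = 2 f^{2} + 12 = 12 + 2 f^{2}$)
$w = \frac{1}{32}$ ($w = \frac{1}{-30 + \left(12 + 2 \left(-5\right)^{2}\right)} = \frac{1}{-30 + \left(12 + 2 \cdot 25\right)} = \frac{1}{-30 + \left(12 + 50\right)} = \frac{1}{-30 + 62} = \frac{1}{32} \approx 0.03125$)
$\left(137 + \frac{1}{96 + w}\right) \left(-1\right) = \left(137 + \frac{1}{96 + \frac{1}{32}}\right) \left(-1\right) = \left(137 + \frac{1}{\frac{3073}{32}}\right) \left(-1\right) = \left(137 + \frac{32}{3073}\right) \left(-1\right) = \frac{421033}{3073} \left(-1\right) = - \frac{421033}{3073}$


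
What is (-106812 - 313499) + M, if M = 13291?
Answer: -407020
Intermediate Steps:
(-106812 - 313499) + M = (-106812 - 313499) + 13291 = -420311 + 13291 = -407020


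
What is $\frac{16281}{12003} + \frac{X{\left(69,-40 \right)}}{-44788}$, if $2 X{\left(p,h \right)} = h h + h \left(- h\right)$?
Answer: $\frac{5427}{4001} \approx 1.3564$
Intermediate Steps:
$X{\left(p,h \right)} = 0$ ($X{\left(p,h \right)} = \frac{h h + h \left(- h\right)}{2} = \frac{h^{2} - h^{2}}{2} = \frac{1}{2} \cdot 0 = 0$)
$\frac{16281}{12003} + \frac{X{\left(69,-40 \right)}}{-44788} = \frac{16281}{12003} + \frac{0}{-44788} = 16281 \cdot \frac{1}{12003} + 0 \left(- \frac{1}{44788}\right) = \frac{5427}{4001} + 0 = \frac{5427}{4001}$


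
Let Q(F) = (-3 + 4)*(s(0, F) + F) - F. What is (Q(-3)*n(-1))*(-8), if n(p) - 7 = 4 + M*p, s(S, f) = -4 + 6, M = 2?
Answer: -144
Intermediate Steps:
s(S, f) = 2
n(p) = 11 + 2*p (n(p) = 7 + (4 + 2*p) = 11 + 2*p)
Q(F) = 2 (Q(F) = (-3 + 4)*(2 + F) - F = 1*(2 + F) - F = (2 + F) - F = 2)
(Q(-3)*n(-1))*(-8) = (2*(11 + 2*(-1)))*(-8) = (2*(11 - 2))*(-8) = (2*9)*(-8) = 18*(-8) = -144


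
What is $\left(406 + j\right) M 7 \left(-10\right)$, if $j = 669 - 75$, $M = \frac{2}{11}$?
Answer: $- \frac{140000}{11} \approx -12727.0$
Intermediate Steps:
$M = \frac{2}{11}$ ($M = 2 \cdot \frac{1}{11} = \frac{2}{11} \approx 0.18182$)
$j = 594$ ($j = 669 - 75 = 594$)
$\left(406 + j\right) M 7 \left(-10\right) = \left(406 + 594\right) \frac{2}{11} \cdot 7 \left(-10\right) = 1000 \cdot \frac{14}{11} \left(-10\right) = 1000 \left(- \frac{140}{11}\right) = - \frac{140000}{11}$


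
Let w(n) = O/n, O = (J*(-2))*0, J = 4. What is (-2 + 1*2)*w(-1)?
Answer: 0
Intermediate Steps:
O = 0 (O = (4*(-2))*0 = -8*0 = 0)
w(n) = 0 (w(n) = 0/n = 0)
(-2 + 1*2)*w(-1) = (-2 + 1*2)*0 = (-2 + 2)*0 = 0*0 = 0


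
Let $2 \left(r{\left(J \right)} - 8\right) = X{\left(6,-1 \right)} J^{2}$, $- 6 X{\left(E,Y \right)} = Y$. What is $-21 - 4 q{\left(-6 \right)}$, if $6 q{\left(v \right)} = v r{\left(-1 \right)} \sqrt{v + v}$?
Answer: $-21 + \frac{194 i \sqrt{3}}{3} \approx -21.0 + 112.01 i$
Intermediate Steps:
$X{\left(E,Y \right)} = - \frac{Y}{6}$
$r{\left(J \right)} = 8 + \frac{J^{2}}{12}$ ($r{\left(J \right)} = 8 + \frac{\left(- \frac{1}{6}\right) \left(-1\right) J^{2}}{2} = 8 + \frac{\frac{1}{6} J^{2}}{2} = 8 + \frac{J^{2}}{12}$)
$q{\left(v \right)} = \frac{97 \sqrt{2} v^{\frac{3}{2}}}{72}$ ($q{\left(v \right)} = \frac{v \left(8 + \frac{\left(-1\right)^{2}}{12}\right) \sqrt{v + v}}{6} = \frac{v \left(8 + \frac{1}{12} \cdot 1\right) \sqrt{2 v}}{6} = \frac{v \left(8 + \frac{1}{12}\right) \sqrt{2} \sqrt{v}}{6} = \frac{v \frac{97}{12} \sqrt{2} \sqrt{v}}{6} = \frac{\frac{97 v}{12} \sqrt{2} \sqrt{v}}{6} = \frac{\frac{97}{12} \sqrt{2} v^{\frac{3}{2}}}{6} = \frac{97 \sqrt{2} v^{\frac{3}{2}}}{72}$)
$-21 - 4 q{\left(-6 \right)} = -21 - 4 \frac{97 \sqrt{2} \left(-6\right)^{\frac{3}{2}}}{72} = -21 - 4 \frac{97 \sqrt{2} \left(- 6 i \sqrt{6}\right)}{72} = -21 - 4 \left(- \frac{97 i \sqrt{3}}{6}\right) = -21 + \frac{194 i \sqrt{3}}{3}$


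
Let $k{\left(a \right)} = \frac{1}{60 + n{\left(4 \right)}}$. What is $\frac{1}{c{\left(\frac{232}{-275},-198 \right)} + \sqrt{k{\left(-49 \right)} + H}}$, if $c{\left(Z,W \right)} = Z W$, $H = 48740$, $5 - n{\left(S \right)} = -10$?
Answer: $- \frac{313200}{39070597} + \frac{125 \sqrt{10966503}}{39070597} \approx 0.0025786$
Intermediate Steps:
$n{\left(S \right)} = 15$ ($n{\left(S \right)} = 5 - -10 = 5 + 10 = 15$)
$k{\left(a \right)} = \frac{1}{75}$ ($k{\left(a \right)} = \frac{1}{60 + 15} = \frac{1}{75}$)
$c{\left(Z,W \right)} = W Z$
$\frac{1}{c{\left(\frac{232}{-275},-198 \right)} + \sqrt{k{\left(-49 \right)} + H}} = \frac{1}{- 198 \frac{232}{-275} + \sqrt{\frac{1}{75} + 48740}} = \frac{1}{- 198 \cdot 232 \left(- \frac{1}{275}\right) + \sqrt{\frac{3655501}{75}}} = \frac{1}{\left(-198\right) \left(- \frac{232}{275}\right) + \frac{\sqrt{10966503}}{15}} = \frac{1}{\frac{4176}{25} + \frac{\sqrt{10966503}}{15}}$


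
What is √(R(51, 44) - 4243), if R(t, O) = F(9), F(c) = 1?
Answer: I*√4242 ≈ 65.131*I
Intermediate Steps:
R(t, O) = 1
√(R(51, 44) - 4243) = √(1 - 4243) = √(-4242) = I*√4242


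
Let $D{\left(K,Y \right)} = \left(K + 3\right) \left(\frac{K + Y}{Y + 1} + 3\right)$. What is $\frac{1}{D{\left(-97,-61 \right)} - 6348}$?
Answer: $- \frac{15}{103163} \approx -0.0001454$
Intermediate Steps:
$D{\left(K,Y \right)} = \left(3 + K\right) \left(3 + \frac{K + Y}{1 + Y}\right)$ ($D{\left(K,Y \right)} = \left(3 + K\right) \left(\frac{K + Y}{1 + Y} + 3\right) = \left(3 + K\right) \left(3 + \frac{K + Y}{1 + Y}\right)$)
$\frac{1}{D{\left(-97,-61 \right)} - 6348} = \frac{1}{\frac{9 + \left(-97\right)^{2} + 6 \left(-97\right) + 12 \left(-61\right) + 4 \left(-97\right) \left(-61\right)}{1 - 61} - 6348} = \frac{1}{\frac{9 + 9409 - 582 - 732 + 23668}{-60} - 6348} = \frac{1}{\left(- \frac{1}{60}\right) 31772 - 6348} = \frac{1}{- \frac{7943}{15} - 6348} = \frac{1}{- \frac{103163}{15}} = - \frac{15}{103163}$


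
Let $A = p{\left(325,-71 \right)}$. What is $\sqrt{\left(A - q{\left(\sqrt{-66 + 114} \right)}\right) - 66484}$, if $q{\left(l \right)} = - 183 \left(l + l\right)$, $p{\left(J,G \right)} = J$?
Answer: $\sqrt{-66159 + 1464 \sqrt{3}} \approx 252.24 i$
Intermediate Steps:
$A = 325$
$q{\left(l \right)} = - 366 l$ ($q{\left(l \right)} = - 183 \cdot 2 l = - 366 l$)
$\sqrt{\left(A - q{\left(\sqrt{-66 + 114} \right)}\right) - 66484} = \sqrt{\left(325 - - 366 \sqrt{-66 + 114}\right) - 66484} = \sqrt{\left(325 - - 366 \sqrt{48}\right) - 66484} = \sqrt{\left(325 - - 366 \cdot 4 \sqrt{3}\right) - 66484} = \sqrt{\left(325 - - 1464 \sqrt{3}\right) - 66484} = \sqrt{\left(325 + 1464 \sqrt{3}\right) - 66484} = \sqrt{-66159 + 1464 \sqrt{3}}$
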